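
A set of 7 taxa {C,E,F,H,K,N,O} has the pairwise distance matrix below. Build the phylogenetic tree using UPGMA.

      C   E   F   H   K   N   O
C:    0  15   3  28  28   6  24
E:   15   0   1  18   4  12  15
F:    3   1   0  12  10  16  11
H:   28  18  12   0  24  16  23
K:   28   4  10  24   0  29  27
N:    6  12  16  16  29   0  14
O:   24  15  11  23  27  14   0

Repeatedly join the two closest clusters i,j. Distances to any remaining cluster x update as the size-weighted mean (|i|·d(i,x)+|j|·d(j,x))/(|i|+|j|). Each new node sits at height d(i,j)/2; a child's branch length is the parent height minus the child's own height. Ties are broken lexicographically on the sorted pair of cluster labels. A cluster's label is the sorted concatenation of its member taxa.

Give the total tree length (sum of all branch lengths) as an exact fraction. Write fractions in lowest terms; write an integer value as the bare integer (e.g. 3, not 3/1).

1. join E+F (d=1) ⇒ EF; edges |E|=1/2, |F|=1/2
  updated: d(C,EF)=9, d(EF,H)=15, d(EF,K)=7, d(EF,N)=14, d(EF,O)=13
2. join C+N (d=6) ⇒ CN; edges |C|=3, |N|=3
  updated: d(CN,EF)=23/2, d(CN,H)=22, d(CN,K)=57/2, d(CN,O)=19
3. join EF+K (d=7) ⇒ EFK; edges |EF|=3, |K|=7/2
  updated: d(CN,EFK)=103/6, d(EFK,H)=18, d(EFK,O)=53/3
4. join CN+EFK (d=103/6) ⇒ CEFKN; edges |CN|=67/12, |EFK|=61/12
  updated: d(CEFKN,H)=98/5, d(CEFKN,O)=91/5
5. join CEFKN+O (d=91/5) ⇒ CEFKNO; edges |CEFKN|=31/60, |O|=91/10
  updated: d(CEFKNO,H)=121/6
6. join CEFKNO+H (d=121/6) ⇒ CEFHKNO; edges |CEFKNO|=59/60, |H|=121/12
final tree: ((((C:3,N:3):67/12,((E:1/2,F:1/2):3,K:7/2):61/12):31/60,O:91/10):59/60,H:121/12)
total length: 897/20

897/20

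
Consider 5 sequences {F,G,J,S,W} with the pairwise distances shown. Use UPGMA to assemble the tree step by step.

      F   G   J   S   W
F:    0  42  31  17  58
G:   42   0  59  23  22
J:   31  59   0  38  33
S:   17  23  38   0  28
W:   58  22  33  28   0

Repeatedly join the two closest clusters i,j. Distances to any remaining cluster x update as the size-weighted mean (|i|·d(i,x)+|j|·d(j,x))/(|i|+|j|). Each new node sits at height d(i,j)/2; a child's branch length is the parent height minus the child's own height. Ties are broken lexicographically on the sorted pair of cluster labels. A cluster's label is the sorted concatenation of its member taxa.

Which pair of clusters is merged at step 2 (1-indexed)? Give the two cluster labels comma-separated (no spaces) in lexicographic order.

G,W

iteration 1: select F,S (d=17); attach at lengths (17/2, 17/2); label the merged cluster FS
  updated: d(FS,G)=65/2, d(FS,J)=69/2, d(FS,W)=43
iteration 2: select G,W (d=22); attach at lengths (11, 11); label the merged cluster GW
  updated: d(FS,GW)=151/4, d(GW,J)=46
iteration 3: select FS,J (d=69/2); attach at lengths (35/4, 69/4); label the merged cluster FJS
  updated: d(FJS,GW)=81/2
iteration 4: select FJS,GW (d=81/2); attach at lengths (3, 37/4); label the merged cluster FGJSW
final tree: (((F:17/2,S:17/2):35/4,J:69/4):3,(G:11,W:11):37/4)
total length: 309/4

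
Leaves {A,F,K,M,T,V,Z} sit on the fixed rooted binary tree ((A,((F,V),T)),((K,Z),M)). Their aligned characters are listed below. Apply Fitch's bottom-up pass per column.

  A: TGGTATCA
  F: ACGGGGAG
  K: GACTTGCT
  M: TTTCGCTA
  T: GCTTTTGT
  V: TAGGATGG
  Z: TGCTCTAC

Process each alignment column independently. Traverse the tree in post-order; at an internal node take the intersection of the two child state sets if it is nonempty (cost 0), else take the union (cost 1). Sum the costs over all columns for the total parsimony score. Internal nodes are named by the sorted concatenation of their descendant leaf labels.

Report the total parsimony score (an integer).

FV@0: {A} ∪ {T} = {A,T} (union, +1)
FTV@0: {A,T} ∪ {G} = {A,G,T} (union, +1)
AFTV@0: {T} ∩ {A,G,T} = {T} (intersection, +0)
KZ@0: {G} ∪ {T} = {G,T} (union, +1)
KMZ@0: {G,T} ∩ {T} = {T} (intersection, +0)
AFKMTVZ@0: {T} ∩ {T} = {T} (intersection, +0)
FV@1: {C} ∪ {A} = {A,C} (union, +1)
FTV@1: {A,C} ∩ {C} = {C} (intersection, +0)
AFTV@1: {G} ∪ {C} = {C,G} (union, +1)
KZ@1: {A} ∪ {G} = {A,G} (union, +1)
KMZ@1: {A,G} ∪ {T} = {A,G,T} (union, +1)
AFKMTVZ@1: {C,G} ∩ {A,G,T} = {G} (intersection, +0)
FV@2: {G} ∩ {G} = {G} (intersection, +0)
FTV@2: {G} ∪ {T} = {G,T} (union, +1)
AFTV@2: {G} ∩ {G,T} = {G} (intersection, +0)
KZ@2: {C} ∩ {C} = {C} (intersection, +0)
KMZ@2: {C} ∪ {T} = {C,T} (union, +1)
AFKMTVZ@2: {G} ∪ {C,T} = {C,G,T} (union, +1)
FV@3: {G} ∩ {G} = {G} (intersection, +0)
FTV@3: {G} ∪ {T} = {G,T} (union, +1)
AFTV@3: {T} ∩ {G,T} = {T} (intersection, +0)
KZ@3: {T} ∩ {T} = {T} (intersection, +0)
KMZ@3: {T} ∪ {C} = {C,T} (union, +1)
AFKMTVZ@3: {T} ∩ {C,T} = {T} (intersection, +0)
FV@4: {G} ∪ {A} = {A,G} (union, +1)
FTV@4: {A,G} ∪ {T} = {A,G,T} (union, +1)
AFTV@4: {A} ∩ {A,G,T} = {A} (intersection, +0)
KZ@4: {T} ∪ {C} = {C,T} (union, +1)
KMZ@4: {C,T} ∪ {G} = {C,G,T} (union, +1)
AFKMTVZ@4: {A} ∪ {C,G,T} = {A,C,G,T} (union, +1)
FV@5: {G} ∪ {T} = {G,T} (union, +1)
FTV@5: {G,T} ∩ {T} = {T} (intersection, +0)
AFTV@5: {T} ∩ {T} = {T} (intersection, +0)
KZ@5: {G} ∪ {T} = {G,T} (union, +1)
KMZ@5: {G,T} ∪ {C} = {C,G,T} (union, +1)
AFKMTVZ@5: {T} ∩ {C,G,T} = {T} (intersection, +0)
FV@6: {A} ∪ {G} = {A,G} (union, +1)
FTV@6: {A,G} ∩ {G} = {G} (intersection, +0)
AFTV@6: {C} ∪ {G} = {C,G} (union, +1)
KZ@6: {C} ∪ {A} = {A,C} (union, +1)
KMZ@6: {A,C} ∪ {T} = {A,C,T} (union, +1)
AFKMTVZ@6: {C,G} ∩ {A,C,T} = {C} (intersection, +0)
FV@7: {G} ∩ {G} = {G} (intersection, +0)
FTV@7: {G} ∪ {T} = {G,T} (union, +1)
AFTV@7: {A} ∪ {G,T} = {A,G,T} (union, +1)
KZ@7: {T} ∪ {C} = {C,T} (union, +1)
KMZ@7: {C,T} ∪ {A} = {A,C,T} (union, +1)
AFKMTVZ@7: {A,G,T} ∩ {A,C,T} = {A,T} (intersection, +0)
per-site changes: [3, 4, 3, 2, 5, 3, 4, 4]; total = 28

28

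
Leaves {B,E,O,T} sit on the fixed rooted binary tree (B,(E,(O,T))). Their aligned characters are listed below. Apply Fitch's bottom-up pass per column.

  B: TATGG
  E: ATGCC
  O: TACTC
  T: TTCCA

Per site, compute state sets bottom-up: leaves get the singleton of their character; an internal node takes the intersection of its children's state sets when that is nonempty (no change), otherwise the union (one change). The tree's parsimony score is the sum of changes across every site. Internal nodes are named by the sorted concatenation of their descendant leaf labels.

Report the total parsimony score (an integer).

site 0, node OT: O={T} ∩ T={T} → {T} (+0)
site 0, node EOT: E={A} ∪ OT={T} → {A,T} (+1)
site 0, node BEOT: B={T} ∩ EOT={A,T} → {T} (+0)
site 1, node OT: O={A} ∪ T={T} → {A,T} (+1)
site 1, node EOT: E={T} ∩ OT={A,T} → {T} (+0)
site 1, node BEOT: B={A} ∪ EOT={T} → {A,T} (+1)
site 2, node OT: O={C} ∩ T={C} → {C} (+0)
site 2, node EOT: E={G} ∪ OT={C} → {C,G} (+1)
site 2, node BEOT: B={T} ∪ EOT={C,G} → {C,G,T} (+1)
site 3, node OT: O={T} ∪ T={C} → {C,T} (+1)
site 3, node EOT: E={C} ∩ OT={C,T} → {C} (+0)
site 3, node BEOT: B={G} ∪ EOT={C} → {C,G} (+1)
site 4, node OT: O={C} ∪ T={A} → {A,C} (+1)
site 4, node EOT: E={C} ∩ OT={A,C} → {C} (+0)
site 4, node BEOT: B={G} ∪ EOT={C} → {C,G} (+1)
per-site changes: [1, 2, 2, 2, 2]; total = 9

9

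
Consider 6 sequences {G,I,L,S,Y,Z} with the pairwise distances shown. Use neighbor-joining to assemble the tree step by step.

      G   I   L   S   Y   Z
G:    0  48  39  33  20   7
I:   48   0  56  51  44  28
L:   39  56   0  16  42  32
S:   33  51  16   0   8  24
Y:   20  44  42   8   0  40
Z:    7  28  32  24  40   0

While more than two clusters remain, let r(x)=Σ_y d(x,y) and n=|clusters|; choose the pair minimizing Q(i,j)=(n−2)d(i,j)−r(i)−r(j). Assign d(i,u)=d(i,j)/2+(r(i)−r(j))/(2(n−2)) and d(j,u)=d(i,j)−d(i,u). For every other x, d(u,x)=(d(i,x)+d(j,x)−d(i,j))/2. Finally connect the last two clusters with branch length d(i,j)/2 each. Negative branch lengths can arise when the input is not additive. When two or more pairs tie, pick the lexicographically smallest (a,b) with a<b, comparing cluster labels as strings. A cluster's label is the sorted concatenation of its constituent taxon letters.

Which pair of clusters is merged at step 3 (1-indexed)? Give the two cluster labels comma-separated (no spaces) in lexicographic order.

iteration 1: select S,Y (d=8, Q=-254); attach at lengths (5/4, 27/4); label the merged cluster SY
  updated: d(G,SY)=45/2, d(I,SY)=87/2, d(L,SY)=25, d(SY,Z)=28
iteration 2: select L,SY (d=25, Q=-196); attach at lengths (18, 7); label the merged cluster LSY
  updated: d(G,LSY)=73/4, d(I,LSY)=149/4, d(LSY,Z)=35/2
iteration 3: select G,Z (d=7, Q=-447/4); attach at lengths (139/16, -27/16); label the merged cluster GZ
  updated: d(GZ,I)=69/2, d(GZ,LSY)=115/8
iteration 4: select GZ,I (d=69/2, Q=-689/8); attach at lengths (93/16, 459/16); label the merged cluster GIZ
  updated: d(GIZ,LSY)=137/16
iteration 5: select GIZ,LSY (d=137/16); attach at lengths (137/32, 137/32); label the merged cluster GILSYZ
final tree: (((G:139/16,Z:-27/16):93/16,I:459/16):137/32,(L:18,(S:5/4,Y:27/4):7):137/32)
total length: 1329/16

G,Z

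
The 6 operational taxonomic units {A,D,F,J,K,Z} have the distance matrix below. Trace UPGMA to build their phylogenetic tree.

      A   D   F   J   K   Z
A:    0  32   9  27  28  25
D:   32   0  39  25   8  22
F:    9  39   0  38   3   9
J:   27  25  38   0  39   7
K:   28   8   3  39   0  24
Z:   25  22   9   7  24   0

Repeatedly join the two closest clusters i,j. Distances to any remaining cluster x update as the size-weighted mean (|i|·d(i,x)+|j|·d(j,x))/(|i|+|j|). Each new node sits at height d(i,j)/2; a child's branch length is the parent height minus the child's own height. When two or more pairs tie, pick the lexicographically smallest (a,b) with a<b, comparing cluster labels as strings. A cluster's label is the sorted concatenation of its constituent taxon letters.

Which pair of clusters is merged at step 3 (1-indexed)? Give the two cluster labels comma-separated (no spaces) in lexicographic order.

A,FK

1. join F+K (d=3) ⇒ FK; edges |F|=3/2, |K|=3/2
  updated: d(A,FK)=37/2, d(D,FK)=47/2, d(FK,J)=77/2, d(FK,Z)=33/2
2. join J+Z (d=7) ⇒ JZ; edges |J|=7/2, |Z|=7/2
  updated: d(A,JZ)=26, d(D,JZ)=47/2, d(FK,JZ)=55/2
3. join A+FK (d=37/2) ⇒ AFK; edges |A|=37/4, |FK|=31/4
  updated: d(AFK,D)=79/3, d(AFK,JZ)=27
4. join D+JZ (d=47/2) ⇒ DJZ; edges |D|=47/4, |JZ|=33/4
  updated: d(AFK,DJZ)=241/9
5. join AFK+DJZ (d=241/9) ⇒ ADFJKZ; edges |AFK|=149/36, |DJZ|=59/36
final tree: ((A:37/4,(F:3/2,K:3/2):31/4):149/36,(D:47/4,(J:7/2,Z:7/2):33/4):59/36)
total length: 475/9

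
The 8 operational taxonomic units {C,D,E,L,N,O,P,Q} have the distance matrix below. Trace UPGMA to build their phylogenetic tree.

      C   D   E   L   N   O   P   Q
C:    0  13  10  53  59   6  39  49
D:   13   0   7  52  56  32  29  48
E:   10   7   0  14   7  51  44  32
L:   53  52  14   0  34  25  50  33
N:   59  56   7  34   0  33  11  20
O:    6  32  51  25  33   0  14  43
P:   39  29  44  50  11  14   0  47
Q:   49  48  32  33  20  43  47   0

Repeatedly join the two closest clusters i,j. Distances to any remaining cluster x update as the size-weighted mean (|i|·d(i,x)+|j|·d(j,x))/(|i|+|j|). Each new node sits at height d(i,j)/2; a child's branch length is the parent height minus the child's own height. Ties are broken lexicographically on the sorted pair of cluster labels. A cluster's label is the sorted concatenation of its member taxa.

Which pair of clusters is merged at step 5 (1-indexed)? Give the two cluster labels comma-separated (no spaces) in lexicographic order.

L,Q

1. join C+O (d=6) ⇒ CO; edges |C|=3, |O|=3
  updated: d(CO,D)=45/2, d(CO,E)=61/2, d(CO,L)=39, d(CO,N)=46, d(CO,P)=53/2, d(CO,Q)=46
2. join D+E (d=7) ⇒ DE; edges |D|=7/2, |E|=7/2
  updated: d(CO,DE)=53/2, d(DE,L)=33, d(DE,N)=63/2, d(DE,P)=73/2, d(DE,Q)=40
3. join N+P (d=11) ⇒ NP; edges |N|=11/2, |P|=11/2
  updated: d(CO,NP)=145/4, d(DE,NP)=34, d(L,NP)=42, d(NP,Q)=67/2
4. join CO+DE (d=53/2) ⇒ CDEO; edges |CO|=41/4, |DE|=39/4
  updated: d(CDEO,L)=36, d(CDEO,NP)=281/8, d(CDEO,Q)=43
5. join L+Q (d=33) ⇒ LQ; edges |L|=33/2, |Q|=33/2
  updated: d(CDEO,LQ)=79/2, d(LQ,NP)=151/4
6. join CDEO+NP (d=281/8) ⇒ CDENOP; edges |CDEO|=69/16, |NP|=193/16
  updated: d(CDENOP,LQ)=467/12
7. join CDENOP+LQ (d=467/12) ⇒ CDELNOPQ; edges |CDENOP|=91/48, |LQ|=71/24
final tree: ((((C:3,O:3):41/4,(D:7/2,E:7/2):39/4):69/16,(N:11/2,P:11/2):193/16):91/48,(L:33/2,Q:33/2):71/24)
total length: 4715/48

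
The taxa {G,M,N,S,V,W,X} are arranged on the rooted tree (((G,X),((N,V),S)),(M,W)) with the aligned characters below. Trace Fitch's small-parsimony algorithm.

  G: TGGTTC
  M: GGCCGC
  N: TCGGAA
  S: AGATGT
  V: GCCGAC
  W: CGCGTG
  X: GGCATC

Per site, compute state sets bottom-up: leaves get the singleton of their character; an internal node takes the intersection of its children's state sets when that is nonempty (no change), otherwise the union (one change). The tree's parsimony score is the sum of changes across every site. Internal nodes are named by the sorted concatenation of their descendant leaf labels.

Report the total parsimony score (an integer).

18

site 0, node GX: G={T} ∪ X={G} → {G,T} (+1)
site 0, node NV: N={T} ∪ V={G} → {G,T} (+1)
site 0, node NSV: NV={G,T} ∪ S={A} → {A,G,T} (+1)
site 0, node GNSVX: GX={G,T} ∩ NSV={A,G,T} → {G,T} (+0)
site 0, node MW: M={G} ∪ W={C} → {C,G} (+1)
site 0, node GMNSVWX: GNSVX={G,T} ∩ MW={C,G} → {G} (+0)
site 1, node GX: G={G} ∩ X={G} → {G} (+0)
site 1, node NV: N={C} ∩ V={C} → {C} (+0)
site 1, node NSV: NV={C} ∪ S={G} → {C,G} (+1)
site 1, node GNSVX: GX={G} ∩ NSV={C,G} → {G} (+0)
site 1, node MW: M={G} ∩ W={G} → {G} (+0)
site 1, node GMNSVWX: GNSVX={G} ∩ MW={G} → {G} (+0)
site 2, node GX: G={G} ∪ X={C} → {C,G} (+1)
site 2, node NV: N={G} ∪ V={C} → {C,G} (+1)
site 2, node NSV: NV={C,G} ∪ S={A} → {A,C,G} (+1)
site 2, node GNSVX: GX={C,G} ∩ NSV={A,C,G} → {C,G} (+0)
site 2, node MW: M={C} ∩ W={C} → {C} (+0)
site 2, node GMNSVWX: GNSVX={C,G} ∩ MW={C} → {C} (+0)
site 3, node GX: G={T} ∪ X={A} → {A,T} (+1)
site 3, node NV: N={G} ∩ V={G} → {G} (+0)
site 3, node NSV: NV={G} ∪ S={T} → {G,T} (+1)
site 3, node GNSVX: GX={A,T} ∩ NSV={G,T} → {T} (+0)
site 3, node MW: M={C} ∪ W={G} → {C,G} (+1)
site 3, node GMNSVWX: GNSVX={T} ∪ MW={C,G} → {C,G,T} (+1)
site 4, node GX: G={T} ∩ X={T} → {T} (+0)
site 4, node NV: N={A} ∩ V={A} → {A} (+0)
site 4, node NSV: NV={A} ∪ S={G} → {A,G} (+1)
site 4, node GNSVX: GX={T} ∪ NSV={A,G} → {A,G,T} (+1)
site 4, node MW: M={G} ∪ W={T} → {G,T} (+1)
site 4, node GMNSVWX: GNSVX={A,G,T} ∩ MW={G,T} → {G,T} (+0)
site 5, node GX: G={C} ∩ X={C} → {C} (+0)
site 5, node NV: N={A} ∪ V={C} → {A,C} (+1)
site 5, node NSV: NV={A,C} ∪ S={T} → {A,C,T} (+1)
site 5, node GNSVX: GX={C} ∩ NSV={A,C,T} → {C} (+0)
site 5, node MW: M={C} ∪ W={G} → {C,G} (+1)
site 5, node GMNSVWX: GNSVX={C} ∩ MW={C,G} → {C} (+0)
per-site changes: [4, 1, 3, 4, 3, 3]; total = 18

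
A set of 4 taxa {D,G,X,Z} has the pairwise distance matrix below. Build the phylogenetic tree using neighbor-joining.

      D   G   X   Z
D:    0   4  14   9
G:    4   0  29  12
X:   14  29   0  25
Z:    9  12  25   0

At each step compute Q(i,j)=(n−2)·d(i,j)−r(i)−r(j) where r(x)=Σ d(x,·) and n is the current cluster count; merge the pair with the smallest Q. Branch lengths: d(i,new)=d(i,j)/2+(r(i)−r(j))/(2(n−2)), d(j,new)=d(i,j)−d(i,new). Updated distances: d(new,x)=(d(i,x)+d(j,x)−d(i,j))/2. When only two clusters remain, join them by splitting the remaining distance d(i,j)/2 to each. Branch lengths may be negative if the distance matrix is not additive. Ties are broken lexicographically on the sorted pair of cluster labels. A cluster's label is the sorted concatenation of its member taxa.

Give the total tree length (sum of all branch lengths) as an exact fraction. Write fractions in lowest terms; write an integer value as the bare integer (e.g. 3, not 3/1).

iteration 1: select D,X (d=14, Q=-67); attach at lengths (-13/4, 69/4); label the merged cluster DX
  updated: d(DX,G)=19/2, d(DX,Z)=10
iteration 2: select DX,G (d=19/2, Q=-63/2); attach at lengths (15/4, 23/4); label the merged cluster DGX
  updated: d(DGX,Z)=25/4
iteration 3: select DGX,Z (d=25/4); attach at lengths (25/8, 25/8); label the merged cluster DGXZ
final tree: (((D:-13/4,X:69/4):15/4,G:23/4):25/8,Z:25/8)
total length: 119/4

119/4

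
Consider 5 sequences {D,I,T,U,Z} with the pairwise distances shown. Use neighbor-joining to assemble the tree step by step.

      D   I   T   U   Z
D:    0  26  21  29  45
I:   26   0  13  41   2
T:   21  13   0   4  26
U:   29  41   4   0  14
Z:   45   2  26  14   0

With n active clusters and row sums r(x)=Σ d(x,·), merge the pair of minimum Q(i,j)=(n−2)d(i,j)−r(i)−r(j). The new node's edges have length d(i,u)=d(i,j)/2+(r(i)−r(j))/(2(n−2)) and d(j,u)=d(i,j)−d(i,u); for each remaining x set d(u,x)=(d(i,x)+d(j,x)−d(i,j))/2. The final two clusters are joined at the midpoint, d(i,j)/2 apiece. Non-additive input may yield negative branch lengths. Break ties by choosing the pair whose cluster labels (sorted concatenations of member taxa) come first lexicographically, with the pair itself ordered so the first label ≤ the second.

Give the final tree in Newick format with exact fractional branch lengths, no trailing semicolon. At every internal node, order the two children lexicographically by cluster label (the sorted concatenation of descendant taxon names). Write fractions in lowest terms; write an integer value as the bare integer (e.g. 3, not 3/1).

iteration 1: select I,Z (d=2, Q=-163); attach at lengths (1/6, 11/6); label the merged cluster IZ
  updated: d(D,IZ)=69/2, d(IZ,T)=37/2, d(IZ,U)=53/2
iteration 2: select D,IZ (d=69/2, Q=-95); attach at lengths (37/2, 16); label the merged cluster DIZ
  updated: d(DIZ,T)=5/2, d(DIZ,U)=21/2
iteration 3: select DIZ,T (d=5/2, Q=-17); attach at lengths (9/2, -2); label the merged cluster DITZ
  updated: d(DITZ,U)=6
iteration 4: select DITZ,U (d=6); attach at lengths (3, 3); label the merged cluster DITUZ
final tree: (((D:37/2,(I:1/6,Z:11/6):16):9/2,T:-2):3,U:3)
total length: 45

(((D:37/2,(I:1/6,Z:11/6):16):9/2,T:-2):3,U:3)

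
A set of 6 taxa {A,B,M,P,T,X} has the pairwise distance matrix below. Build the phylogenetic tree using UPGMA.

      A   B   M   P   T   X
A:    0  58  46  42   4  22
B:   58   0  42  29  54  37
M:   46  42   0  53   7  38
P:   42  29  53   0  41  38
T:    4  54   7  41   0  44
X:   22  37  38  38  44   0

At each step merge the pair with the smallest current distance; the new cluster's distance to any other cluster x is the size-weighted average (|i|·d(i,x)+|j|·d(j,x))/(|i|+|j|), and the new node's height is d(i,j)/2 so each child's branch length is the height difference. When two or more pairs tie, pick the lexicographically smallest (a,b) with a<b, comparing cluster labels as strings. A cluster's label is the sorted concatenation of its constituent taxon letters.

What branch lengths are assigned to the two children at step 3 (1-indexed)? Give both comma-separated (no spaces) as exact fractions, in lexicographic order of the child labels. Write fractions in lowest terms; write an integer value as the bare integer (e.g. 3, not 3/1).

29/2,29/2

1. join A+T (d=4) ⇒ AT; edges |A|=2, |T|=2
  updated: d(AT,B)=56, d(AT,M)=53/2, d(AT,P)=83/2, d(AT,X)=33
2. join AT+M (d=53/2) ⇒ AMT; edges |AT|=45/4, |M|=53/4
  updated: d(AMT,B)=154/3, d(AMT,P)=136/3, d(AMT,X)=104/3
3. join B+P (d=29) ⇒ BP; edges |B|=29/2, |P|=29/2
  updated: d(AMT,BP)=145/3, d(BP,X)=75/2
4. join AMT+X (d=104/3) ⇒ AMTX; edges |AMT|=49/12, |X|=52/3
  updated: d(AMTX,BP)=365/8
5. join AMTX+BP (d=365/8) ⇒ ABMPTX; edges |AMTX|=263/48, |BP|=133/16
final tree: ((((A:2,T:2):45/4,M:53/4):49/12,X:52/3):263/48,(B:29/2,P:29/2):133/16)
total length: 2225/24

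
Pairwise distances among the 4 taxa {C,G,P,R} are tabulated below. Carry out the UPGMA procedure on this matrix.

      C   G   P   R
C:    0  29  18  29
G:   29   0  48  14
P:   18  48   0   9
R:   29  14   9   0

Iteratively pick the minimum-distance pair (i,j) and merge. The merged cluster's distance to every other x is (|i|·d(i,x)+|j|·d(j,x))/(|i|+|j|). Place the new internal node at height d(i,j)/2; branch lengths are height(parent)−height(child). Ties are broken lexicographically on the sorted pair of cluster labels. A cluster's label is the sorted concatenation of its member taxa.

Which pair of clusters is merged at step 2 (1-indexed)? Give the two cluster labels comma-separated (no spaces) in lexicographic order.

C,PR

iteration 1: select P,R (d=9); attach at lengths (9/2, 9/2); label the merged cluster PR
  updated: d(C,PR)=47/2, d(G,PR)=31
iteration 2: select C,PR (d=47/2); attach at lengths (47/4, 29/4); label the merged cluster CPR
  updated: d(CPR,G)=91/3
iteration 3: select CPR,G (d=91/3); attach at lengths (41/12, 91/6); label the merged cluster CGPR
final tree: ((C:47/4,(P:9/2,R:9/2):29/4):41/12,G:91/6)
total length: 559/12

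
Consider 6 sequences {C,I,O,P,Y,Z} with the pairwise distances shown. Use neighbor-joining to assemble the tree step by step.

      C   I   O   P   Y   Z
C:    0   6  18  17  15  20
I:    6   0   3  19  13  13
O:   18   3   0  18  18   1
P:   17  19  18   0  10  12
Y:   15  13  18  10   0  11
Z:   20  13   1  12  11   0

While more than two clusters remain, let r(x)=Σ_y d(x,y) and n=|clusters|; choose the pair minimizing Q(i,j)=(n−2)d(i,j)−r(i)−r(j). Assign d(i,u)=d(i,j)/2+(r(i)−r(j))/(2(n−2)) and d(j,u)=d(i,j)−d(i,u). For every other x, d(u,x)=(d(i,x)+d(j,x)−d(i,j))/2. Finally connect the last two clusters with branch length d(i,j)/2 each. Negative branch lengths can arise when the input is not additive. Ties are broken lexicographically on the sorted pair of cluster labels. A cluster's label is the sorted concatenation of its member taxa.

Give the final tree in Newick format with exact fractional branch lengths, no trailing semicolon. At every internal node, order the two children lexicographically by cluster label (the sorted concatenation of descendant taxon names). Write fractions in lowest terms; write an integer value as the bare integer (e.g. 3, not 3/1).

((((C:29/6,I:7/6):35/8,(O:5/8,Z:3/8):45/8):29/8,P:49/8):31/16,Y:31/16)

step 1: merge (O,Z) at d=1, Q=-111; branch lengths O→5/8, Z→3/8; new cluster OZ
  updated: d(C,OZ)=37/2, d(I,OZ)=15/2, d(OZ,P)=29/2, d(OZ,Y)=14
step 2: merge (C,I) at d=6, Q=-84; branch lengths C→29/6, I→7/6; new cluster CI
  updated: d(CI,OZ)=10, d(CI,P)=15, d(CI,Y)=11
step 3: merge (CI,OZ) at d=10, Q=-109/2; branch lengths CI→35/8, OZ→45/8; new cluster CIOZ
  updated: d(CIOZ,P)=39/4, d(CIOZ,Y)=15/2
step 4: merge (CIOZ,P) at d=39/4, Q=-109/4; branch lengths CIOZ→29/8, P→49/8; new cluster CIOPZ
  updated: d(CIOPZ,Y)=31/8
step 5: merge (CIOPZ,Y) at d=31/8; branch lengths CIOPZ→31/16, Y→31/16; new cluster CIOPYZ
final tree: ((((C:29/6,I:7/6):35/8,(O:5/8,Z:3/8):45/8):29/8,P:49/8):31/16,Y:31/16)
total length: 245/8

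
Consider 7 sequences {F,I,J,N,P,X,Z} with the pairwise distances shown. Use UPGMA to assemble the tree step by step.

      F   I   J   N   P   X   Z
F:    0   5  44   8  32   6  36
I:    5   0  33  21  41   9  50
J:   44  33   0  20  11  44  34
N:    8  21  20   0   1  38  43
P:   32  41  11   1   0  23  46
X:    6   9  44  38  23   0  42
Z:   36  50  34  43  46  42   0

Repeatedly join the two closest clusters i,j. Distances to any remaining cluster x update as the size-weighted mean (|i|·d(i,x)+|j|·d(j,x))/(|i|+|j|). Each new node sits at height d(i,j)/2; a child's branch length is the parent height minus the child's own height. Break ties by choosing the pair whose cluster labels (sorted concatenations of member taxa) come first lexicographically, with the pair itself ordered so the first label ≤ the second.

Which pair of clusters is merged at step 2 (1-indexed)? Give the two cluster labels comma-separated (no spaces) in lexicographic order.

F,I

step 1: merge (N,P) at d=1; branch lengths N→1/2, P→1/2; new cluster NP
  updated: d(F,NP)=20, d(I,NP)=31, d(J,NP)=31/2, d(NP,X)=61/2, d(NP,Z)=89/2
step 2: merge (F,I) at d=5; branch lengths F→5/2, I→5/2; new cluster FI
  updated: d(FI,J)=77/2, d(FI,NP)=51/2, d(FI,X)=15/2, d(FI,Z)=43
step 3: merge (FI,X) at d=15/2; branch lengths FI→5/4, X→15/4; new cluster FIX
  updated: d(FIX,J)=121/3, d(FIX,NP)=163/6, d(FIX,Z)=128/3
step 4: merge (J,NP) at d=31/2; branch lengths J→31/4, NP→29/4; new cluster JNP
  updated: d(FIX,JNP)=284/9, d(JNP,Z)=41
step 5: merge (FIX,JNP) at d=284/9; branch lengths FIX→433/36, JNP→289/36; new cluster FIJNPX
  updated: d(FIJNPX,Z)=251/6
step 6: merge (FIJNPX,Z) at d=251/6; branch lengths FIJNPX→185/36, Z→251/12; new cluster FIJNPXZ
final tree: ((((F:5/2,I:5/2):5/4,X:15/4):433/36,(J:31/4,(N:1/2,P:1/2):29/4):289/36):185/36,Z:251/12)
total length: 649/9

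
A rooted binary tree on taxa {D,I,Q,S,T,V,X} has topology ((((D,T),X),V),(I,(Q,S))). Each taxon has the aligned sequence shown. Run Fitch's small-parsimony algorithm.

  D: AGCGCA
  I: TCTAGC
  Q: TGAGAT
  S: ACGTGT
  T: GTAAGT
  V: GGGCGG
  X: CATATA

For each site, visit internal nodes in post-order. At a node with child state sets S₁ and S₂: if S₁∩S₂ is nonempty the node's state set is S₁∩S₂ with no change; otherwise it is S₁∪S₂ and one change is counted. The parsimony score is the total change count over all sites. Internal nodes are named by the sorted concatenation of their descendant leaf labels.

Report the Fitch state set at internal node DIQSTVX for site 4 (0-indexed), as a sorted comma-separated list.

site 0, node DT: D={A} ∪ T={G} → {A,G} (+1)
site 0, node DTX: DT={A,G} ∪ X={C} → {A,C,G} (+1)
site 0, node DTVX: DTX={A,C,G} ∩ V={G} → {G} (+0)
site 0, node QS: Q={T} ∪ S={A} → {A,T} (+1)
site 0, node IQS: I={T} ∩ QS={A,T} → {T} (+0)
site 0, node DIQSTVX: DTVX={G} ∪ IQS={T} → {G,T} (+1)
site 1, node DT: D={G} ∪ T={T} → {G,T} (+1)
site 1, node DTX: DT={G,T} ∪ X={A} → {A,G,T} (+1)
site 1, node DTVX: DTX={A,G,T} ∩ V={G} → {G} (+0)
site 1, node QS: Q={G} ∪ S={C} → {C,G} (+1)
site 1, node IQS: I={C} ∩ QS={C,G} → {C} (+0)
site 1, node DIQSTVX: DTVX={G} ∪ IQS={C} → {C,G} (+1)
site 2, node DT: D={C} ∪ T={A} → {A,C} (+1)
site 2, node DTX: DT={A,C} ∪ X={T} → {A,C,T} (+1)
site 2, node DTVX: DTX={A,C,T} ∪ V={G} → {A,C,G,T} (+1)
site 2, node QS: Q={A} ∪ S={G} → {A,G} (+1)
site 2, node IQS: I={T} ∪ QS={A,G} → {A,G,T} (+1)
site 2, node DIQSTVX: DTVX={A,C,G,T} ∩ IQS={A,G,T} → {A,G,T} (+0)
site 3, node DT: D={G} ∪ T={A} → {A,G} (+1)
site 3, node DTX: DT={A,G} ∩ X={A} → {A} (+0)
site 3, node DTVX: DTX={A} ∪ V={C} → {A,C} (+1)
site 3, node QS: Q={G} ∪ S={T} → {G,T} (+1)
site 3, node IQS: I={A} ∪ QS={G,T} → {A,G,T} (+1)
site 3, node DIQSTVX: DTVX={A,C} ∩ IQS={A,G,T} → {A} (+0)
site 4, node DT: D={C} ∪ T={G} → {C,G} (+1)
site 4, node DTX: DT={C,G} ∪ X={T} → {C,G,T} (+1)
site 4, node DTVX: DTX={C,G,T} ∩ V={G} → {G} (+0)
site 4, node QS: Q={A} ∪ S={G} → {A,G} (+1)
site 4, node IQS: I={G} ∩ QS={A,G} → {G} (+0)
site 4, node DIQSTVX: DTVX={G} ∩ IQS={G} → {G} (+0)
site 5, node DT: D={A} ∪ T={T} → {A,T} (+1)
site 5, node DTX: DT={A,T} ∩ X={A} → {A} (+0)
site 5, node DTVX: DTX={A} ∪ V={G} → {A,G} (+1)
site 5, node QS: Q={T} ∩ S={T} → {T} (+0)
site 5, node IQS: I={C} ∪ QS={T} → {C,T} (+1)
site 5, node DIQSTVX: DTVX={A,G} ∪ IQS={C,T} → {A,C,G,T} (+1)
per-site changes: [4, 4, 5, 4, 3, 4]; total = 24

G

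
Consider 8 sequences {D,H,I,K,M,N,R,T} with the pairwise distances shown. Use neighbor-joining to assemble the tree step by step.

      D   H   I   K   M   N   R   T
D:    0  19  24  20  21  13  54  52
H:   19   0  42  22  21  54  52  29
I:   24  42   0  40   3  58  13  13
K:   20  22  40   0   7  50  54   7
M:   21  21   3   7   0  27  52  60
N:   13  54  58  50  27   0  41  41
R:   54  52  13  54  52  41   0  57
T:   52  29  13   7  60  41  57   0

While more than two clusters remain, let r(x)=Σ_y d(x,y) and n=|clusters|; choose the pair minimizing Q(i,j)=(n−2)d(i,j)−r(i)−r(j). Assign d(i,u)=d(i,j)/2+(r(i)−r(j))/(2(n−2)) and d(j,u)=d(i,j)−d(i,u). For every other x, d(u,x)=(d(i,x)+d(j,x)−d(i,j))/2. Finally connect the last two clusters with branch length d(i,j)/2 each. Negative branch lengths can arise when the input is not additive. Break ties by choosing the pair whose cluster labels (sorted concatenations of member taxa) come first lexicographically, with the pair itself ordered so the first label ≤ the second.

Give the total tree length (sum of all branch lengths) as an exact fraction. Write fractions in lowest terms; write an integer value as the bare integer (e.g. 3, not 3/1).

1555/16

1. join I+R (d=13, Q=-438) ⇒ IR; edges |I|=-13/3, |R|=52/3
  updated: d(D,IR)=65/2, d(H,IR)=81/2, d(IR,K)=81/2, d(IR,M)=21, d(IR,N)=43, d(IR,T)=57/2
2. join K+T (d=7, Q=-329) ⇒ KT; edges |K|=-18/5, |T|=53/5
  updated: d(D,KT)=65/2, d(H,KT)=22, d(IR,KT)=31, d(KT,M)=30, d(KT,N)=42
3. join D+N (d=13, Q=-245) ⇒ DN; edges |D|=-9/8, |N|=113/8
  updated: d(DN,H)=30, d(DN,IR)=125/4, d(DN,KT)=123/4, d(DN,M)=35/2
4. join H+KT (d=22, Q=-645/4) ⇒ HKT; edges |H|=263/24, |KT|=265/24
  updated: d(DN,HKT)=155/8, d(HKT,IR)=99/4, d(HKT,M)=29/2
5. join DN+HKT (d=155/8, Q=-88) ⇒ DHKNT; edges |DN|=193/16, |HKT|=117/16
  updated: d(DHKNT,IR)=293/16, d(DHKNT,M)=101/16
6. join DHKNT+IR (d=293/16, Q=-365/8) ⇒ DHIKNRT; edges |DHKNT|=29/16, |IR|=33/2
  updated: d(DHIKNRT,M)=9/2
7. join DHIKNRT+M (d=9/2) ⇒ DHIKMNRT; edges |DHIKNRT|=9/4, |M|=9/4
final tree: ((((D:-9/8,N:113/8):193/16,(H:263/24,(K:-18/5,T:53/5):265/24):117/16):29/16,(I:-13/3,R:52/3):33/2):9/4,M:9/4)
total length: 1555/16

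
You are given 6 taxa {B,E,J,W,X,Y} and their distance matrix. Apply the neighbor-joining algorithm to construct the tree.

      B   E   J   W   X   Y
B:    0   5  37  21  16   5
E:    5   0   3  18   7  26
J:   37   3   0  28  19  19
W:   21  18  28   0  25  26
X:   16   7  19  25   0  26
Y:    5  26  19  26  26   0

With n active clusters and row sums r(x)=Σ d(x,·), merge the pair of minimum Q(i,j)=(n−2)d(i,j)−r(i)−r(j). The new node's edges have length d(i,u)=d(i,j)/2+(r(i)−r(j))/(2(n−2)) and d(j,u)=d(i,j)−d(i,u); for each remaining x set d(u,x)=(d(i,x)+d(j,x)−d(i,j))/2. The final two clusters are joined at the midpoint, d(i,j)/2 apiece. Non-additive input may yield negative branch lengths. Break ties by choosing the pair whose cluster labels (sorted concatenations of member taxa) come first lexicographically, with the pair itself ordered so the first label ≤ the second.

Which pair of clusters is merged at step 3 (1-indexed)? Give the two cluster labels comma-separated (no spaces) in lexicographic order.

1. join B+Y (d=5, Q=-166) ⇒ BY; edges |B|=1/4, |Y|=19/4
  updated: d(BY,E)=13, d(BY,J)=51/2, d(BY,W)=21, d(BY,X)=37/2
2. join E+J (d=3, Q=-215/2) ⇒ EJ; edges |E|=-17/4, |J|=29/4
  updated: d(BY,EJ)=71/4, d(EJ,W)=43/2, d(EJ,X)=23/2
3. join BY+W (d=21, Q=-331/4) ⇒ BWY; edges |BY|=127/16, |W|=209/16
  updated: d(BWY,EJ)=73/8, d(BWY,X)=45/4
4. join BWY+EJ (d=73/8, Q=-255/8) ⇒ BEJWY; edges |BWY|=71/16, |EJ|=75/16
  updated: d(BEJWY,X)=109/16
5. join BEJWY+X (d=109/16) ⇒ BEJWXY; edges |BEJWY|=109/32, |X|=109/32
final tree: ((((B:1/4,Y:19/4):127/16,W:209/16):71/16,(E:-17/4,J:29/4):75/16):109/32,X:109/32)
total length: 719/16

BY,W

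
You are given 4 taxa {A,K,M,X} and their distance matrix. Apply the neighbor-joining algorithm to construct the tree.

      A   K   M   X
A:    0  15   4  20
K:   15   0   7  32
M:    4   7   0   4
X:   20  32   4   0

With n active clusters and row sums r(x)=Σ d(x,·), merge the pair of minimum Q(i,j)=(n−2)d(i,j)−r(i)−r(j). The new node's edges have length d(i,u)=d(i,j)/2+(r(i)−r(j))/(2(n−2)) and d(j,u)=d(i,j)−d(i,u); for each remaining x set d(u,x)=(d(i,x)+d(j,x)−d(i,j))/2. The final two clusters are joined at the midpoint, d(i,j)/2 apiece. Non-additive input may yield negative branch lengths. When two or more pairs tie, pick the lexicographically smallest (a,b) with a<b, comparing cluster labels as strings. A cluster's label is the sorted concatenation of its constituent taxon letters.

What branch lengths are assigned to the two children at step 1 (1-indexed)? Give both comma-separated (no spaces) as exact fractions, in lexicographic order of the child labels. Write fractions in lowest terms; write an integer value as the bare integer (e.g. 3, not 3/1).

15/4,45/4

iteration 1: select A,K (d=15, Q=-63); attach at lengths (15/4, 45/4); label the merged cluster AK
  updated: d(AK,M)=-2, d(AK,X)=37/2
iteration 2: select AK,M (d=-2, Q=-41/2); attach at lengths (25/4, -33/4); label the merged cluster AKM
  updated: d(AKM,X)=49/4
iteration 3: select AKM,X (d=49/4); attach at lengths (49/8, 49/8); label the merged cluster AKMX
final tree: (((A:15/4,K:45/4):25/4,M:-33/4):49/8,X:49/8)
total length: 101/4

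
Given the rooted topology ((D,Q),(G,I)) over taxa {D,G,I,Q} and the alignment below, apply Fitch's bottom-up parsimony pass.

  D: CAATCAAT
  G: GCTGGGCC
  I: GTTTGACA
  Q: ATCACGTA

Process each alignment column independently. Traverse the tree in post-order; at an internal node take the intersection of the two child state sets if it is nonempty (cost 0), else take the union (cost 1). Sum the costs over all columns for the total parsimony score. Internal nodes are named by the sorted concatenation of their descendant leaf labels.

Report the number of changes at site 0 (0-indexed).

site 0, node DQ: D={C} ∪ Q={A} → {A,C} (+1)
site 0, node GI: G={G} ∩ I={G} → {G} (+0)
site 0, node DGIQ: DQ={A,C} ∪ GI={G} → {A,C,G} (+1)
site 1, node DQ: D={A} ∪ Q={T} → {A,T} (+1)
site 1, node GI: G={C} ∪ I={T} → {C,T} (+1)
site 1, node DGIQ: DQ={A,T} ∩ GI={C,T} → {T} (+0)
site 2, node DQ: D={A} ∪ Q={C} → {A,C} (+1)
site 2, node GI: G={T} ∩ I={T} → {T} (+0)
site 2, node DGIQ: DQ={A,C} ∪ GI={T} → {A,C,T} (+1)
site 3, node DQ: D={T} ∪ Q={A} → {A,T} (+1)
site 3, node GI: G={G} ∪ I={T} → {G,T} (+1)
site 3, node DGIQ: DQ={A,T} ∩ GI={G,T} → {T} (+0)
site 4, node DQ: D={C} ∩ Q={C} → {C} (+0)
site 4, node GI: G={G} ∩ I={G} → {G} (+0)
site 4, node DGIQ: DQ={C} ∪ GI={G} → {C,G} (+1)
site 5, node DQ: D={A} ∪ Q={G} → {A,G} (+1)
site 5, node GI: G={G} ∪ I={A} → {A,G} (+1)
site 5, node DGIQ: DQ={A,G} ∩ GI={A,G} → {A,G} (+0)
site 6, node DQ: D={A} ∪ Q={T} → {A,T} (+1)
site 6, node GI: G={C} ∩ I={C} → {C} (+0)
site 6, node DGIQ: DQ={A,T} ∪ GI={C} → {A,C,T} (+1)
site 7, node DQ: D={T} ∪ Q={A} → {A,T} (+1)
site 7, node GI: G={C} ∪ I={A} → {A,C} (+1)
site 7, node DGIQ: DQ={A,T} ∩ GI={A,C} → {A} (+0)
per-site changes: [2, 2, 2, 2, 1, 2, 2, 2]; total = 15

2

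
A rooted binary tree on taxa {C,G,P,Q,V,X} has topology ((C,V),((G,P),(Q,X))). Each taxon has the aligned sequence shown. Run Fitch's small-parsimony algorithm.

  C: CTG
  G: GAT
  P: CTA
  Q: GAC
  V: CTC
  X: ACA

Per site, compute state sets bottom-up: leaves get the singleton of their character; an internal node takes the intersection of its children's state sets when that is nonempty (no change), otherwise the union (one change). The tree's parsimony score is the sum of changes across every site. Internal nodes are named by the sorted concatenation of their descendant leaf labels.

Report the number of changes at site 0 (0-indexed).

[col 0] CV: children C:{C}, V:{C} ∩→ {C}; cost 0
[col 0] GP: children G:{G}, P:{C} ∪→ {C,G}; cost 1
[col 0] QX: children Q:{G}, X:{A} ∪→ {A,G}; cost 1
[col 0] GPQX: children GP:{C,G}, QX:{A,G} ∩→ {G}; cost 0
[col 0] CGPQVX: children CV:{C}, GPQX:{G} ∪→ {C,G}; cost 1
[col 1] CV: children C:{T}, V:{T} ∩→ {T}; cost 0
[col 1] GP: children G:{A}, P:{T} ∪→ {A,T}; cost 1
[col 1] QX: children Q:{A}, X:{C} ∪→ {A,C}; cost 1
[col 1] GPQX: children GP:{A,T}, QX:{A,C} ∩→ {A}; cost 0
[col 1] CGPQVX: children CV:{T}, GPQX:{A} ∪→ {A,T}; cost 1
[col 2] CV: children C:{G}, V:{C} ∪→ {C,G}; cost 1
[col 2] GP: children G:{T}, P:{A} ∪→ {A,T}; cost 1
[col 2] QX: children Q:{C}, X:{A} ∪→ {A,C}; cost 1
[col 2] GPQX: children GP:{A,T}, QX:{A,C} ∩→ {A}; cost 0
[col 2] CGPQVX: children CV:{C,G}, GPQX:{A} ∪→ {A,C,G}; cost 1
per-site changes: [3, 3, 4]; total = 10

3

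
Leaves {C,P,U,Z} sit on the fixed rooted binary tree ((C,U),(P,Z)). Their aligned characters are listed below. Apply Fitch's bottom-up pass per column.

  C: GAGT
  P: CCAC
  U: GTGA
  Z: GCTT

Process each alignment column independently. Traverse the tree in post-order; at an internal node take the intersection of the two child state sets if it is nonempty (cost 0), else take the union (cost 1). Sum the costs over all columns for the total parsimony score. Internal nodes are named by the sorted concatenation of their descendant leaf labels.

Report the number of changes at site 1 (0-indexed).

2

site 0, node CU: C={G} ∩ U={G} → {G} (+0)
site 0, node PZ: P={C} ∪ Z={G} → {C,G} (+1)
site 0, node CPUZ: CU={G} ∩ PZ={C,G} → {G} (+0)
site 1, node CU: C={A} ∪ U={T} → {A,T} (+1)
site 1, node PZ: P={C} ∩ Z={C} → {C} (+0)
site 1, node CPUZ: CU={A,T} ∪ PZ={C} → {A,C,T} (+1)
site 2, node CU: C={G} ∩ U={G} → {G} (+0)
site 2, node PZ: P={A} ∪ Z={T} → {A,T} (+1)
site 2, node CPUZ: CU={G} ∪ PZ={A,T} → {A,G,T} (+1)
site 3, node CU: C={T} ∪ U={A} → {A,T} (+1)
site 3, node PZ: P={C} ∪ Z={T} → {C,T} (+1)
site 3, node CPUZ: CU={A,T} ∩ PZ={C,T} → {T} (+0)
per-site changes: [1, 2, 2, 2]; total = 7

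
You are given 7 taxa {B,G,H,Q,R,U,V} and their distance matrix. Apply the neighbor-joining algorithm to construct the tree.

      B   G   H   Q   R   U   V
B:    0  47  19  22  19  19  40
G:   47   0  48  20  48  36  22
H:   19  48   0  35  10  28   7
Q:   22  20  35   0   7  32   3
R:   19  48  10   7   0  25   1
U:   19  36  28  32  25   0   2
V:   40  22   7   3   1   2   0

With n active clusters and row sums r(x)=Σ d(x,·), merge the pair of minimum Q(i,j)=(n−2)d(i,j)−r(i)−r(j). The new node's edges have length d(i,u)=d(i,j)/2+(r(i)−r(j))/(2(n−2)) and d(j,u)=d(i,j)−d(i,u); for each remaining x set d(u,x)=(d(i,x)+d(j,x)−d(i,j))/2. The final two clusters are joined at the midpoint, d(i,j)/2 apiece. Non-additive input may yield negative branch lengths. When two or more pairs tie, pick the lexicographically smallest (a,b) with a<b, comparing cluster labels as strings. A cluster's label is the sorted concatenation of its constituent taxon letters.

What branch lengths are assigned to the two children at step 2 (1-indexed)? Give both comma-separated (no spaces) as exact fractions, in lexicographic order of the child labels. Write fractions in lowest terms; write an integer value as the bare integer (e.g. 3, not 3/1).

199/16,105/16

iteration 1: select G,Q (d=20, Q=-240); attach at lengths (101/5, -1/5); label the merged cluster GQ
  updated: d(B,GQ)=49/2, d(GQ,H)=63/2, d(GQ,R)=35/2, d(GQ,U)=24, d(GQ,V)=5/2
iteration 2: select B,U (d=19, Q=-287/2); attach at lengths (199/16, 105/16); label the merged cluster BU
  updated: d(BU,GQ)=59/4, d(BU,H)=14, d(BU,R)=25/2, d(BU,V)=23/2
iteration 3: select GQ,V (d=5/2, Q=-323/4); attach at lengths (69/8, -49/8); label the merged cluster GQV
  updated: d(BU,GQV)=95/8, d(GQV,H)=18, d(GQV,R)=8
iteration 4: select BU,GQV (d=95/8, Q=-105/2); attach at lengths (97/16, 93/16); label the merged cluster BGQUV
  updated: d(BGQUV,H)=161/16, d(BGQUV,R)=69/16
iteration 5: select BGQUV,H (d=161/16, Q=-195/8); attach at lengths (35/16, 63/8); label the merged cluster BGHQUV
  updated: d(BGHQUV,R)=17/8
iteration 6: select BGHQUV,R (d=17/8); attach at lengths (17/16, 17/16); label the merged cluster BGHQRUV
final tree: ((((B:199/16,U:105/16):97/16,((G:101/5,Q:-1/5):69/8,V:-49/8):93/16):35/16,H:63/8):17/16,R:17/16)
total length: 1049/16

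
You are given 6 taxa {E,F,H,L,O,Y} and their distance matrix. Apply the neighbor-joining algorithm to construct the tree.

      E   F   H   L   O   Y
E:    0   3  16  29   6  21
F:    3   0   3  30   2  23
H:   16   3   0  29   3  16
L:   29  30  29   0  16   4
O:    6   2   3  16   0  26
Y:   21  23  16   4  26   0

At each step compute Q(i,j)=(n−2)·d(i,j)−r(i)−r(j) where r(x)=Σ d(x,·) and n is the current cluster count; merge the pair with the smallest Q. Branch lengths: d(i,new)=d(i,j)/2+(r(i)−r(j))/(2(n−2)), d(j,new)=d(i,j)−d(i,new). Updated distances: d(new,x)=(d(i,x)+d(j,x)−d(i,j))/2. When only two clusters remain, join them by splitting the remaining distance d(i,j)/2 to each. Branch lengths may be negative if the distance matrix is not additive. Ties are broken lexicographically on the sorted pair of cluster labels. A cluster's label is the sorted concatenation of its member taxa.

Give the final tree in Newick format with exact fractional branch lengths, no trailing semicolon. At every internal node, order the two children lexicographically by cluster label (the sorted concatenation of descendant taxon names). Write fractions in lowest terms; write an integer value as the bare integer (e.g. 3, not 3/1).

((((E:49/12,F:-13/12):53/16,O:-13/16):25/16,H:43/16):285/32,(L:17/4,Y:-1/4):285/32)

step 1: merge (L,Y) at d=4, Q=-182; branch lengths L→17/4, Y→-1/4; new cluster LY
  updated: d(E,LY)=23, d(F,LY)=49/2, d(H,LY)=41/2, d(LY,O)=19
step 2: merge (E,F) at d=3, Q=-143/2; branch lengths E→49/12, F→-13/12; new cluster EF
  updated: d(EF,H)=8, d(EF,LY)=89/4, d(EF,O)=5/2
step 3: merge (EF,O) at d=5/2, Q=-209/4; branch lengths EF→53/16, O→-13/16; new cluster EFO
  updated: d(EFO,H)=17/4, d(EFO,LY)=155/8
step 4: merge (EFO,H) at d=17/4, Q=-353/8; branch lengths EFO→25/16, H→43/16; new cluster EFHO
  updated: d(EFHO,LY)=285/16
step 5: merge (EFHO,LY) at d=285/16; branch lengths EFHO→285/32, LY→285/32; new cluster EFHLOY
final tree: ((((E:49/12,F:-13/12):53/16,O:-13/16):25/16,H:43/16):285/32,(L:17/4,Y:-1/4):285/32)
total length: 505/16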